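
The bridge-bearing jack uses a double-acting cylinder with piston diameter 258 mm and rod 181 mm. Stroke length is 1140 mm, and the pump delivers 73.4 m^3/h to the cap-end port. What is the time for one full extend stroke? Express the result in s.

Cap-side area A_cap = π/4 × (258 mm)² = 52280 mm^2
Swept volume V = A × L; t = V / Q = A·L / Q

t ≈ 2.92 s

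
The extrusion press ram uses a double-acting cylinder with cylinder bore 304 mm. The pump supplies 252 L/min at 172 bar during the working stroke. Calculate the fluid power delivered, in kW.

Hydraulic power = P × Q

W ≈ 72.2 kW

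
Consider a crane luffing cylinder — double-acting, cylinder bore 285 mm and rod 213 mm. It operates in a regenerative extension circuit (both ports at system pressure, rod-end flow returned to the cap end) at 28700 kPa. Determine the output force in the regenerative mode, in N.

F ≈ 1.02e6 N

With equal pressure on both faces, forces on the annular region cancel; the net push is pressure × rod cross-section.
Rod cross-section A_rod = π/4 × (213 mm)² = 35630 mm^2
F = P × A_rod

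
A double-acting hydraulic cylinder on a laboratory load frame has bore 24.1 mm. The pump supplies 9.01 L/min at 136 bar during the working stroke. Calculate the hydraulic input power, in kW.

Hydraulic power = P × Q

W ≈ 2.04 kW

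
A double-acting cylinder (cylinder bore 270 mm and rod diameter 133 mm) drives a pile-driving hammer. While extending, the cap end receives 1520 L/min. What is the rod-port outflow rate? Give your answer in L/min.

Q_out ≈ 1150 L/min

Cap-side area A_cap = π/4 × (270 mm)² = 57260 mm^2
Rod-side annular area A_ann = π/4 × (270² − 133²) = 43360 mm^2
Piston speed v = Q_in/A_cap; rod-end outflow Q_out = v × A_ann = Q_in × A_ann/A_cap.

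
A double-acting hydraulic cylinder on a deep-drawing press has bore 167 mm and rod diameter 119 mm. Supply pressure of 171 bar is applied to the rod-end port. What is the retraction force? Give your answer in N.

Rod-side annular area A_ann = π/4 × (167² − 119²) = 10780 mm^2
On retraction the pressure acts on the annular area (bore minus rod).
F = P × A_ann

F ≈ 1.84e5 N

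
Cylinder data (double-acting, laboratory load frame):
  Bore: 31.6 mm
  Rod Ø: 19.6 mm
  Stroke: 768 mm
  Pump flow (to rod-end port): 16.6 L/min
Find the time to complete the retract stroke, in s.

t ≈ 1.34 s

Rod-side annular area A_ann = π/4 × (31.6² − 19.6²) = 482.5 mm^2
Swept volume V = A × L; t = V / Q = A·L / Q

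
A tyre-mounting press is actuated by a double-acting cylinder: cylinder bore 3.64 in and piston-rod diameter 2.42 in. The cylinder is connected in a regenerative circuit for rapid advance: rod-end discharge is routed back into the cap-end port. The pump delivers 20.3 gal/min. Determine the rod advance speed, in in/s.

In regeneration the rod-end outflow joins the pump flow into the cap end, so the net volume the pump must supply per unit advance equals the rod cross-section area.
Rod cross-section A_rod = π/4 × (2.42 in)² = 4.600 in^2
v = Q_pump / A_rod

v ≈ 17.0 in/s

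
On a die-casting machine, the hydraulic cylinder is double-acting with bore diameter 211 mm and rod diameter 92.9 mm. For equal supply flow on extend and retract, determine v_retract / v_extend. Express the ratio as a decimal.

v_ret/v_ext ≈ 1.24

Cap-side area A_cap = π/4 × (211 mm)² = 34970 mm^2
Rod-side annular area A_ann = π/4 × (211² − 92.9²) = 28190 mm^2
For equal Q, v ∝ 1/A, so v_ret/v_ext = A_cap/A_ann.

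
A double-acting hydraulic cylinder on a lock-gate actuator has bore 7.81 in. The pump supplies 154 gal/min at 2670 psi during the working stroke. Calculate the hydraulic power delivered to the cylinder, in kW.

Hydraulic power = P × Q

W ≈ 179 kW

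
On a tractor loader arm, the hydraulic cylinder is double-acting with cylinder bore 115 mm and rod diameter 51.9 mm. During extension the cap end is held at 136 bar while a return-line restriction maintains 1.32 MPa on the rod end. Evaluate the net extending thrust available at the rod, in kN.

F ≈ 130 kN

Cap-side area A_cap = π/4 × (115 mm)² = 10390 mm^2
Rod-side annular area A_ann = π/4 × (115² − 51.9²) = 8271 mm^2
Net thrust = P_cap·A_cap − P_rod·A_ann = 141.3 kN − 10.92 kN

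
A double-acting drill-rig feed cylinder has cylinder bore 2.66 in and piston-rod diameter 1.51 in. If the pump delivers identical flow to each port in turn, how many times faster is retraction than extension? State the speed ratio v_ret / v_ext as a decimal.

Cap-side area A_cap = π/4 × (2.66 in)² = 5.557 in^2
Rod-side annular area A_ann = π/4 × (2.66² − 1.51²) = 3.766 in^2
For equal Q, v ∝ 1/A, so v_ret/v_ext = A_cap/A_ann.

v_ret/v_ext ≈ 1.48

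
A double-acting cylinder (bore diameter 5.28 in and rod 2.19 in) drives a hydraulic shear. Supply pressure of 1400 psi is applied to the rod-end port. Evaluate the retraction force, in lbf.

Rod-side annular area A_ann = π/4 × (5.28² − 2.19²) = 18.13 in^2
On retraction the pressure acts on the annular area (bore minus rod).
F = P × A_ann

F ≈ 25400 lbf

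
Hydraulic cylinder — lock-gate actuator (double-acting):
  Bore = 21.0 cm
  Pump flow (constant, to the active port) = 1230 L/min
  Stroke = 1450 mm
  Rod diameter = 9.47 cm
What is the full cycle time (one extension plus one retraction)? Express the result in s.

t ≈ 4.40 s

Cap-side area A_cap = π/4 × (21.0 cm)² = 346.4 cm^2
Rod-side annular area A_ann = π/4 × (21.0² − 9.47²) = 275.9 cm^2
t_ext = A_cap·L/Q = 2.450 s
t_ret = A_ann·L/Q = 1.952 s
t_cycle = t_ext + t_ret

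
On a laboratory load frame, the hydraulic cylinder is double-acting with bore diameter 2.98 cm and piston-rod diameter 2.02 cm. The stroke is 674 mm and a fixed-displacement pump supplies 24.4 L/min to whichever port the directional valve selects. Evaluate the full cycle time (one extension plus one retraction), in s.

t ≈ 1.78 s

Cap-side area A_cap = π/4 × (2.98 cm)² = 6.975 cm^2
Rod-side annular area A_ann = π/4 × (2.98² − 2.02²) = 3.770 cm^2
t_ext = A_cap·L/Q = 1.156 s
t_ret = A_ann·L/Q = 0.6248 s
t_cycle = t_ext + t_ret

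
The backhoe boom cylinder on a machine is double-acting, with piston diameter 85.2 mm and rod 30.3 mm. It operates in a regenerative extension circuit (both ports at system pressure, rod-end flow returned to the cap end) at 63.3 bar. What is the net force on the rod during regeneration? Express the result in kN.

F ≈ 4.56 kN

With equal pressure on both faces, forces on the annular region cancel; the net push is pressure × rod cross-section.
Rod cross-section A_rod = π/4 × (30.3 mm)² = 721.1 mm^2
F = P × A_rod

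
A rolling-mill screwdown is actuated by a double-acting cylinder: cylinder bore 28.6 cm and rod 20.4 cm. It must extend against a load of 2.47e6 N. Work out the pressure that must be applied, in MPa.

P ≈ 38.4 MPa

Cap-side area A_cap = π/4 × (28.6 cm)² = 642.4 cm^2
P = F / A = 2.47e6 N / A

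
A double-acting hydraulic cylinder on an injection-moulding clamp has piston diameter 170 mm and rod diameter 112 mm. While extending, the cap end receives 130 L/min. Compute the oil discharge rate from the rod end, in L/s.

Cap-side area A_cap = π/4 × (170 mm)² = 22700 mm^2
Rod-side annular area A_ann = π/4 × (170² − 112²) = 12850 mm^2
Piston speed v = Q_in/A_cap; rod-end outflow Q_out = v × A_ann = Q_in × A_ann/A_cap.

Q_out ≈ 1.23 L/s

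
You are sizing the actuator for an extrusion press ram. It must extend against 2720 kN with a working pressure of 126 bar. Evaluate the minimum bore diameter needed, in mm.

D ≈ 524 mm

Extension force acts on the full piston face: F = P × (π/4)D².
D = √(4F / (πP)) = √(4 × 2720 kN / (π × 126 bar))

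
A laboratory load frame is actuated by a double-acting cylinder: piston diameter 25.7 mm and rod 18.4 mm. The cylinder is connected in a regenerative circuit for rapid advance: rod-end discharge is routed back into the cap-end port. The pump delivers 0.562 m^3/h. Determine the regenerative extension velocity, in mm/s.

In regeneration the rod-end outflow joins the pump flow into the cap end, so the net volume the pump must supply per unit advance equals the rod cross-section area.
Rod cross-section A_rod = π/4 × (18.4 mm)² = 265.9 mm^2
v = Q_pump / A_rod

v ≈ 587 mm/s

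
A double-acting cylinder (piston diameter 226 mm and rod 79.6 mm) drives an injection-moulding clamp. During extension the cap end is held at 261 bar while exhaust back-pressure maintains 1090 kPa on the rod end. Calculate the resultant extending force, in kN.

Cap-side area A_cap = π/4 × (226 mm)² = 40110 mm^2
Rod-side annular area A_ann = π/4 × (226² − 79.6²) = 35140 mm^2
Net thrust = P_cap·A_cap − P_rod·A_ann = 1047 kN − 38.30 kN

F ≈ 1010 kN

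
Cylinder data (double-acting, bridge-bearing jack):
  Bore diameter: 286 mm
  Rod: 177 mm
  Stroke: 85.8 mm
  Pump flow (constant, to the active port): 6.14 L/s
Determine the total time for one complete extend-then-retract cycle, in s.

Cap-side area A_cap = π/4 × (286 mm)² = 64240 mm^2
Rod-side annular area A_ann = π/4 × (286² − 177²) = 39640 mm^2
t_ext = A_cap·L/Q = 0.8977 s
t_ret = A_ann·L/Q = 0.5539 s
t_cycle = t_ext + t_ret

t ≈ 1.45 s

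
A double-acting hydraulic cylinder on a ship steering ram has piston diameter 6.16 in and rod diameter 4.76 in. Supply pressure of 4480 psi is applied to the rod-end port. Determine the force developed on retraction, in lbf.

Rod-side annular area A_ann = π/4 × (6.16² − 4.76²) = 12.01 in^2
On retraction the pressure acts on the annular area (bore minus rod).
F = P × A_ann

F ≈ 53800 lbf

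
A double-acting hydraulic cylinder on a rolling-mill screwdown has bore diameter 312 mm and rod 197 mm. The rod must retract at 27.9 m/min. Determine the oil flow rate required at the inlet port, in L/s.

Q ≈ 21.4 L/s

Rod-side annular area A_ann = π/4 × (312² − 197²) = 45970 mm^2
Q = A × v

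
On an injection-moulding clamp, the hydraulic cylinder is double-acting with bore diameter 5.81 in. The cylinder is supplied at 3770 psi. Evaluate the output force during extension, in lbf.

F ≈ 100000 lbf

Cap-side area A_cap = π/4 × (5.81 in)² = 26.51 in^2
F = P × A_cap = 3770 psi × A_cap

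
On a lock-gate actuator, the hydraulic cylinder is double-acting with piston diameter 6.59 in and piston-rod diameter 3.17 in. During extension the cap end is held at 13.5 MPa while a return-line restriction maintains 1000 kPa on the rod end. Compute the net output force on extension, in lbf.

F ≈ 63000 lbf

Cap-side area A_cap = π/4 × (6.59 in)² = 34.11 in^2
Rod-side annular area A_ann = π/4 × (6.59² − 3.17²) = 26.22 in^2
Net thrust = P_cap·A_cap − P_rod·A_ann = 66780 lbf − 3802 lbf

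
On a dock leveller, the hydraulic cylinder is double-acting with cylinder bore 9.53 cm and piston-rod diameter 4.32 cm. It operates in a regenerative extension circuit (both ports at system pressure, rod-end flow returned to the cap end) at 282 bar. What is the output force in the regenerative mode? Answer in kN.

F ≈ 41.3 kN

With equal pressure on both faces, forces on the annular region cancel; the net push is pressure × rod cross-section.
Rod cross-section A_rod = π/4 × (4.32 cm)² = 14.66 cm^2
F = P × A_rod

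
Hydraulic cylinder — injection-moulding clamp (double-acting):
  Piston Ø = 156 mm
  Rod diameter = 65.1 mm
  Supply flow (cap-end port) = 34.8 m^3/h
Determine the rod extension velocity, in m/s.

Cap-side area A_cap = π/4 × (156 mm)² = 19110 mm^2
v = Q / A

v ≈ 0.506 m/s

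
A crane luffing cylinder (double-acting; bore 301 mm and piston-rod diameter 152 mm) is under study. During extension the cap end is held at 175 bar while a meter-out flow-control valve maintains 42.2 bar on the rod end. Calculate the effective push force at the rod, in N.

Cap-side area A_cap = π/4 × (301 mm)² = 71160 mm^2
Rod-side annular area A_ann = π/4 × (301² − 152²) = 53010 mm^2
Net thrust = P_cap·A_cap − P_rod·A_ann = 1.245e6 N − 2.237e5 N

F ≈ 1.02e6 N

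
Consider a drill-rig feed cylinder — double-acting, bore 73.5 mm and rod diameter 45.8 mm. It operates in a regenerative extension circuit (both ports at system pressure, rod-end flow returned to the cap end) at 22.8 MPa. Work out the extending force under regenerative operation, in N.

F ≈ 37600 N

With equal pressure on both faces, forces on the annular region cancel; the net push is pressure × rod cross-section.
Rod cross-section A_rod = π/4 × (45.8 mm)² = 1647 mm^2
F = P × A_rod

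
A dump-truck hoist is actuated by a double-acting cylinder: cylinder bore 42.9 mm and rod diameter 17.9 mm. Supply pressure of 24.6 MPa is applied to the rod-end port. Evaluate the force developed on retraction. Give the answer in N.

F ≈ 29400 N

Rod-side annular area A_ann = π/4 × (42.9² − 17.9²) = 1194 mm^2
On retraction the pressure acts on the annular area (bore minus rod).
F = P × A_ann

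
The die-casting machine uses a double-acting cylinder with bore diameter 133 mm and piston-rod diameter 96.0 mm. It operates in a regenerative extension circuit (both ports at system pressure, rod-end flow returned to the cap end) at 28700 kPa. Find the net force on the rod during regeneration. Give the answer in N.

With equal pressure on both faces, forces on the annular region cancel; the net push is pressure × rod cross-section.
Rod cross-section A_rod = π/4 × (96.0 mm)² = 7238 mm^2
F = P × A_rod

F ≈ 2.08e5 N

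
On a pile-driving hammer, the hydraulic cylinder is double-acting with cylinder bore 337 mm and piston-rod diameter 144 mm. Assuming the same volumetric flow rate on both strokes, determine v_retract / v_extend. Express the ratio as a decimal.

Cap-side area A_cap = π/4 × (337 mm)² = 89200 mm^2
Rod-side annular area A_ann = π/4 × (337² − 144²) = 72910 mm^2
For equal Q, v ∝ 1/A, so v_ret/v_ext = A_cap/A_ann.

v_ret/v_ext ≈ 1.22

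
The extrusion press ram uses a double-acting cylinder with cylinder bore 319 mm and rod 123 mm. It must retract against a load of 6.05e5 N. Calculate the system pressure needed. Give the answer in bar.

P ≈ 88.9 bar

Rod-side annular area A_ann = π/4 × (319² − 123²) = 68040 mm^2
Retraction: pressure acts on the annular area.
P = F / A = 6.05e5 N / A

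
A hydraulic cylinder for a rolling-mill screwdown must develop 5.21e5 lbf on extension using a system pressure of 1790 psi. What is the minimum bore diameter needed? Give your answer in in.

D ≈ 19.3 in

Extension force acts on the full piston face: F = P × (π/4)D².
D = √(4F / (πP)) = √(4 × 5.21e5 lbf / (π × 1790 psi))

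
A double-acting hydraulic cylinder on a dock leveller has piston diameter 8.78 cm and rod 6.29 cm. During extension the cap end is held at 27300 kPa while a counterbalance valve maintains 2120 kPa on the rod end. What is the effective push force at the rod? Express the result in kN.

Cap-side area A_cap = π/4 × (8.78 cm)² = 60.55 cm^2
Rod-side annular area A_ann = π/4 × (8.78² − 6.29²) = 29.47 cm^2
Net thrust = P_cap·A_cap − P_rod·A_ann = 165.3 kN − 6.248 kN

F ≈ 159 kN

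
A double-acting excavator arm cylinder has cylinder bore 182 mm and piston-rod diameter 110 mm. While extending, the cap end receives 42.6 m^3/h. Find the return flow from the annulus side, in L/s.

Cap-side area A_cap = π/4 × (182 mm)² = 26020 mm^2
Rod-side annular area A_ann = π/4 × (182² − 110²) = 16510 mm^2
Piston speed v = Q_in/A_cap; rod-end outflow Q_out = v × A_ann = Q_in × A_ann/A_cap.

Q_out ≈ 7.51 L/s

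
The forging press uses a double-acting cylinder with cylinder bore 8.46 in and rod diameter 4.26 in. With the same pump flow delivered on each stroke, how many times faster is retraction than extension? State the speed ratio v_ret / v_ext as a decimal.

v_ret/v_ext ≈ 1.34

Cap-side area A_cap = π/4 × (8.46 in)² = 56.21 in^2
Rod-side annular area A_ann = π/4 × (8.46² − 4.26²) = 41.96 in^2
For equal Q, v ∝ 1/A, so v_ret/v_ext = A_cap/A_ann.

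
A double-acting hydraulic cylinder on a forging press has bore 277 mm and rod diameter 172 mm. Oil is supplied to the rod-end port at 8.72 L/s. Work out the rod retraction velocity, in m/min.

Rod-side annular area A_ann = π/4 × (277² − 172²) = 37030 mm^2
Flow into the rod-end port fills the annular volume.
v = Q / A

v ≈ 14.1 m/min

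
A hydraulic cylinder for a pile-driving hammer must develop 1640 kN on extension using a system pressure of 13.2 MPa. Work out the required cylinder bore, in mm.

D ≈ 398 mm

Extension force acts on the full piston face: F = P × (π/4)D².
D = √(4F / (πP)) = √(4 × 1640 kN / (π × 13.2 MPa))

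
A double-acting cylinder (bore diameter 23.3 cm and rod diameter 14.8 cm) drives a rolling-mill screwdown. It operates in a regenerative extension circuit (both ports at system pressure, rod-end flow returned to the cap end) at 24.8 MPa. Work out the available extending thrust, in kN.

With equal pressure on both faces, forces on the annular region cancel; the net push is pressure × rod cross-section.
Rod cross-section A_rod = π/4 × (14.8 cm)² = 172.0 cm^2
F = P × A_rod

F ≈ 427 kN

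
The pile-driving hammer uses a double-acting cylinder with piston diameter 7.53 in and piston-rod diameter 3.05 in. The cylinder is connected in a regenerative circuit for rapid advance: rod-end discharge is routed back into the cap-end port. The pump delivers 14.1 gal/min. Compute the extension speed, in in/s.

v ≈ 7.43 in/s

In regeneration the rod-end outflow joins the pump flow into the cap end, so the net volume the pump must supply per unit advance equals the rod cross-section area.
Rod cross-section A_rod = π/4 × (3.05 in)² = 7.306 in^2
v = Q_pump / A_rod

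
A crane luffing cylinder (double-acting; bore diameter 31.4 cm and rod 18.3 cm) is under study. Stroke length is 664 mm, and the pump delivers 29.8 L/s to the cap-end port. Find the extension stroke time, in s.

Cap-side area A_cap = π/4 × (31.4 cm)² = 774.4 cm^2
Swept volume V = A × L; t = V / Q = A·L / Q

t ≈ 1.73 s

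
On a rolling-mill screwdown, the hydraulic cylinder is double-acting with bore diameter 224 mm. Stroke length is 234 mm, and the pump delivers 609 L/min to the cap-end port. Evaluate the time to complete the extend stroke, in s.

t ≈ 0.909 s

Cap-side area A_cap = π/4 × (224 mm)² = 39410 mm^2
Swept volume V = A × L; t = V / Q = A·L / Q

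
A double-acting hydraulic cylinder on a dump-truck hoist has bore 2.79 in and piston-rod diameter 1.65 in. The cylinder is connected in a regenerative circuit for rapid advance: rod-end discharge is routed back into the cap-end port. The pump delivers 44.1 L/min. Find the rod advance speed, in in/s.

In regeneration the rod-end outflow joins the pump flow into the cap end, so the net volume the pump must supply per unit advance equals the rod cross-section area.
Rod cross-section A_rod = π/4 × (1.65 in)² = 2.138 in^2
v = Q_pump / A_rod

v ≈ 21.0 in/s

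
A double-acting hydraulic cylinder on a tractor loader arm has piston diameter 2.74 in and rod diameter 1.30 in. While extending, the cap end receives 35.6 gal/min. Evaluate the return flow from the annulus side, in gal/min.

Q_out ≈ 27.6 gal/min

Cap-side area A_cap = π/4 × (2.74 in)² = 5.896 in^2
Rod-side annular area A_ann = π/4 × (2.74² − 1.30²) = 4.569 in^2
Piston speed v = Q_in/A_cap; rod-end outflow Q_out = v × A_ann = Q_in × A_ann/A_cap.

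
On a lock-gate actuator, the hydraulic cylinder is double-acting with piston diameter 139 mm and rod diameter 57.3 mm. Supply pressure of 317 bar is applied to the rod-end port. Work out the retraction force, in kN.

F ≈ 399 kN

Rod-side annular area A_ann = π/4 × (139² − 57.3²) = 12600 mm^2
On retraction the pressure acts on the annular area (bore minus rod).
F = P × A_ann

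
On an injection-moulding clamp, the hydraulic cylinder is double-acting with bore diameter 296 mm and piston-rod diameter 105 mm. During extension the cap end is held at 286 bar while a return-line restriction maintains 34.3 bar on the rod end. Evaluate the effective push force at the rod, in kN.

Cap-side area A_cap = π/4 × (296 mm)² = 68810 mm^2
Rod-side annular area A_ann = π/4 × (296² − 105²) = 60150 mm^2
Net thrust = P_cap·A_cap − P_rod·A_ann = 1968 kN − 206.3 kN

F ≈ 1760 kN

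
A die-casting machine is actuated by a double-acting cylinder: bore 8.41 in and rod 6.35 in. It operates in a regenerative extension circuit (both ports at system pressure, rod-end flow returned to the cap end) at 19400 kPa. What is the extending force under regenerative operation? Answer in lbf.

With equal pressure on both faces, forces on the annular region cancel; the net push is pressure × rod cross-section.
Rod cross-section A_rod = π/4 × (6.35 in)² = 31.67 in^2
F = P × A_rod

F ≈ 89100 lbf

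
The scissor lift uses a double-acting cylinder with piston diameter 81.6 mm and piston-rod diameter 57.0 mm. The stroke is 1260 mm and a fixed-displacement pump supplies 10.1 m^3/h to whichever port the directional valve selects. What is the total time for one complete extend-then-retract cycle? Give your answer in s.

Cap-side area A_cap = π/4 × (81.6 mm)² = 5230 mm^2
Rod-side annular area A_ann = π/4 × (81.6² − 57.0²) = 2678 mm^2
t_ext = A_cap·L/Q = 2.349 s
t_ret = A_ann·L/Q = 1.203 s
t_cycle = t_ext + t_ret

t ≈ 3.55 s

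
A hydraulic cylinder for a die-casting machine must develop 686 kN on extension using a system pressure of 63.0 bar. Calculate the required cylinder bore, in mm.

D ≈ 372 mm

Extension force acts on the full piston face: F = P × (π/4)D².
D = √(4F / (πP)) = √(4 × 686 kN / (π × 63.0 bar))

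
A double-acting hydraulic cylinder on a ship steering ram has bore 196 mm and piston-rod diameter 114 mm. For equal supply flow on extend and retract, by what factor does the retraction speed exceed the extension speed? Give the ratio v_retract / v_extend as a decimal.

Cap-side area A_cap = π/4 × (196 mm)² = 30170 mm^2
Rod-side annular area A_ann = π/4 × (196² − 114²) = 19960 mm^2
For equal Q, v ∝ 1/A, so v_ret/v_ext = A_cap/A_ann.

v_ret/v_ext ≈ 1.51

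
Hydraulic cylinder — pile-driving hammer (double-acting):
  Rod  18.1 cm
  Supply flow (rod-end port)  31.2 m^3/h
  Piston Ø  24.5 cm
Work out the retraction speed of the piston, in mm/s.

v ≈ 405 mm/s

Rod-side annular area A_ann = π/4 × (24.5² − 18.1²) = 214.1 cm^2
Flow into the rod-end port fills the annular volume.
v = Q / A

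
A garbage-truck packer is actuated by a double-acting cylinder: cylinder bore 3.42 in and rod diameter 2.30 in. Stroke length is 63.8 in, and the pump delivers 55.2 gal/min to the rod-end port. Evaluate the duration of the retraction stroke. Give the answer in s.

t ≈ 1.51 s

Rod-side annular area A_ann = π/4 × (3.42² − 2.30²) = 5.032 in^2
Swept volume V = A × L; t = V / Q = A·L / Q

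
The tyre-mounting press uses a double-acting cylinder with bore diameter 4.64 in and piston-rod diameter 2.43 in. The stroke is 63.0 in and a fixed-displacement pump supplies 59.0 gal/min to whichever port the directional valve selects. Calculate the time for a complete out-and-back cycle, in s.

Cap-side area A_cap = π/4 × (4.64 in)² = 16.91 in^2
Rod-side annular area A_ann = π/4 × (4.64² − 2.43²) = 12.27 in^2
t_ext = A_cap·L/Q = 4.690 s
t_ret = A_ann·L/Q = 3.404 s
t_cycle = t_ext + t_ret

t ≈ 8.09 s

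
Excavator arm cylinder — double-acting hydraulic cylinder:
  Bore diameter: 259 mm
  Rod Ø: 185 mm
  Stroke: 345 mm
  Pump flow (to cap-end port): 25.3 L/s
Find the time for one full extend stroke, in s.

t ≈ 0.718 s

Cap-side area A_cap = π/4 × (259 mm)² = 52690 mm^2
Swept volume V = A × L; t = V / Q = A·L / Q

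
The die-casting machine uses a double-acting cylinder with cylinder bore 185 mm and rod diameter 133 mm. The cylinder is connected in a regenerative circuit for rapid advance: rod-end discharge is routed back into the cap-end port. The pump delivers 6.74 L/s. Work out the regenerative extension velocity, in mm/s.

In regeneration the rod-end outflow joins the pump flow into the cap end, so the net volume the pump must supply per unit advance equals the rod cross-section area.
Rod cross-section A_rod = π/4 × (133 mm)² = 13890 mm^2
v = Q_pump / A_rod

v ≈ 485 mm/s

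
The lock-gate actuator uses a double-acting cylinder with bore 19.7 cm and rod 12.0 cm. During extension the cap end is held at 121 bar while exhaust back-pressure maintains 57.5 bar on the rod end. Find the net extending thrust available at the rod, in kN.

F ≈ 259 kN

Cap-side area A_cap = π/4 × (19.7 cm)² = 304.8 cm^2
Rod-side annular area A_ann = π/4 × (19.7² − 12.0²) = 191.7 cm^2
Net thrust = P_cap·A_cap − P_rod·A_ann = 368.8 kN − 110.2 kN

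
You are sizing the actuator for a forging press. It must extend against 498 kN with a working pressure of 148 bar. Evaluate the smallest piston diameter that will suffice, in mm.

D ≈ 207 mm

Extension force acts on the full piston face: F = P × (π/4)D².
D = √(4F / (πP)) = √(4 × 498 kN / (π × 148 bar))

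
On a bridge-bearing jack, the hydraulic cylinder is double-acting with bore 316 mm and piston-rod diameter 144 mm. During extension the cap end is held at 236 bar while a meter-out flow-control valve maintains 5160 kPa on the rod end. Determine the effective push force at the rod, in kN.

Cap-side area A_cap = π/4 × (316 mm)² = 78430 mm^2
Rod-side annular area A_ann = π/4 × (316² − 144²) = 62140 mm^2
Net thrust = P_cap·A_cap − P_rod·A_ann = 1851 kN − 320.6 kN

F ≈ 1530 kN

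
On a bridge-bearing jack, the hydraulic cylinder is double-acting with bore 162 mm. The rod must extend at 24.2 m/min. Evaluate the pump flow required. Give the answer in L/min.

Cap-side area A_cap = π/4 × (162 mm)² = 20610 mm^2
Q = A × v

Q ≈ 499 L/min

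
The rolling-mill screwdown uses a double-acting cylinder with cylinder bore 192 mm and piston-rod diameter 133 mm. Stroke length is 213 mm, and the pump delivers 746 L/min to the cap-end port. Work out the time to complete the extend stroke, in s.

t ≈ 0.496 s

Cap-side area A_cap = π/4 × (192 mm)² = 28950 mm^2
Swept volume V = A × L; t = V / Q = A·L / Q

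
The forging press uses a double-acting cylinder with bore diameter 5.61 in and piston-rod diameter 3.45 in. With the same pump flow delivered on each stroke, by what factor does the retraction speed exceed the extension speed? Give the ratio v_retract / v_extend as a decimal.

Cap-side area A_cap = π/4 × (5.61 in)² = 24.72 in^2
Rod-side annular area A_ann = π/4 × (5.61² − 3.45²) = 15.37 in^2
For equal Q, v ∝ 1/A, so v_ret/v_ext = A_cap/A_ann.

v_ret/v_ext ≈ 1.61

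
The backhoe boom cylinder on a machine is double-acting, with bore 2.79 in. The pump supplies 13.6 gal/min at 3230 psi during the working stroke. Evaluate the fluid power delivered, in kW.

W ≈ 19.1 kW

Hydraulic power = P × Q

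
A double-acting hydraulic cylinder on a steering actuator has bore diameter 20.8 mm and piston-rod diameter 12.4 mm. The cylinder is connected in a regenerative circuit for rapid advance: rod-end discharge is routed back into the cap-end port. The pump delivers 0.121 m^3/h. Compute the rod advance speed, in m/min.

v ≈ 16.7 m/min

In regeneration the rod-end outflow joins the pump flow into the cap end, so the net volume the pump must supply per unit advance equals the rod cross-section area.
Rod cross-section A_rod = π/4 × (12.4 mm)² = 120.8 mm^2
v = Q_pump / A_rod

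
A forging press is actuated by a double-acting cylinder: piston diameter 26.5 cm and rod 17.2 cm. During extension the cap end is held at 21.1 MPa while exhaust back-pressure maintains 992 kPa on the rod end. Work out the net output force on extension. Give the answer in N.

F ≈ 1.13e6 N

Cap-side area A_cap = π/4 × (26.5 cm)² = 551.5 cm^2
Rod-side annular area A_ann = π/4 × (26.5² − 17.2²) = 319.2 cm^2
Net thrust = P_cap·A_cap − P_rod·A_ann = 1.164e6 N − 31660 N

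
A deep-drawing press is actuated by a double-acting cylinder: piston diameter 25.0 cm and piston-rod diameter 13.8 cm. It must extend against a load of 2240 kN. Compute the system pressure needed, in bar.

P ≈ 456 bar

Cap-side area A_cap = π/4 × (25.0 cm)² = 490.9 cm^2
P = F / A = 2240 kN / A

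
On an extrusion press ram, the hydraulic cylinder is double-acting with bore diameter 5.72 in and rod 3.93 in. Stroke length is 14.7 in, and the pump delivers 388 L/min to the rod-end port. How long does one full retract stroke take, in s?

t ≈ 0.505 s

Rod-side annular area A_ann = π/4 × (5.72² − 3.93²) = 13.57 in^2
Swept volume V = A × L; t = V / Q = A·L / Q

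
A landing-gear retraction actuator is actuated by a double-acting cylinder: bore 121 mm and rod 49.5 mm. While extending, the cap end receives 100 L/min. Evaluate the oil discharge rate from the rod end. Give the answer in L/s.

Cap-side area A_cap = π/4 × (121 mm)² = 11500 mm^2
Rod-side annular area A_ann = π/4 × (121² − 49.5²) = 9575 mm^2
Piston speed v = Q_in/A_cap; rod-end outflow Q_out = v × A_ann = Q_in × A_ann/A_cap.

Q_out ≈ 1.39 L/s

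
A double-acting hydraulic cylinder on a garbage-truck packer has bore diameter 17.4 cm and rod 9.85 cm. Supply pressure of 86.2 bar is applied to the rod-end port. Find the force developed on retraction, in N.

F ≈ 1.39e5 N

Rod-side annular area A_ann = π/4 × (17.4² − 9.85²) = 161.6 cm^2
On retraction the pressure acts on the annular area (bore minus rod).
F = P × A_ann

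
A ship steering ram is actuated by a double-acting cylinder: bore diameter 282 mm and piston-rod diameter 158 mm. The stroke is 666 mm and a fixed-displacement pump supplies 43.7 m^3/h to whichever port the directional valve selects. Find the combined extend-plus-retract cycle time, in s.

Cap-side area A_cap = π/4 × (282 mm)² = 62460 mm^2
Rod-side annular area A_ann = π/4 × (282² − 158²) = 42850 mm^2
t_ext = A_cap·L/Q = 3.427 s
t_ret = A_ann·L/Q = 2.351 s
t_cycle = t_ext + t_ret

t ≈ 5.78 s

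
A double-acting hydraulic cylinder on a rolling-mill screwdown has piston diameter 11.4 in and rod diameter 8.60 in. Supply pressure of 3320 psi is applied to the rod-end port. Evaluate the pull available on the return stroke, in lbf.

Rod-side annular area A_ann = π/4 × (11.4² − 8.60²) = 43.98 in^2
On retraction the pressure acts on the annular area (bore minus rod).
F = P × A_ann

F ≈ 1.46e5 lbf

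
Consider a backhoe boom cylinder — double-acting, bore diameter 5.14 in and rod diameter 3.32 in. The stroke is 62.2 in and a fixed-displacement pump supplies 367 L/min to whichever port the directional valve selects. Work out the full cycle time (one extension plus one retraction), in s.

Cap-side area A_cap = π/4 × (5.14 in)² = 20.75 in^2
Rod-side annular area A_ann = π/4 × (5.14² − 3.32²) = 12.09 in^2
t_ext = A_cap·L/Q = 3.458 s
t_ret = A_ann·L/Q = 2.015 s
t_cycle = t_ext + t_ret

t ≈ 5.47 s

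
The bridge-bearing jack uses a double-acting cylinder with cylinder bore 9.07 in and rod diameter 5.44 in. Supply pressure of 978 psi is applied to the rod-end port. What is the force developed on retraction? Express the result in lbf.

F ≈ 40500 lbf

Rod-side annular area A_ann = π/4 × (9.07² − 5.44²) = 41.37 in^2
On retraction the pressure acts on the annular area (bore minus rod).
F = P × A_ann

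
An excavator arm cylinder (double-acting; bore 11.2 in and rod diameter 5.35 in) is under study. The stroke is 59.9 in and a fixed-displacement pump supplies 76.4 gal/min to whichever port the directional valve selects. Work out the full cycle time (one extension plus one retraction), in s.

Cap-side area A_cap = π/4 × (11.2 in)² = 98.52 in^2
Rod-side annular area A_ann = π/4 × (11.2² − 5.35²) = 76.04 in^2
t_ext = A_cap·L/Q = 20.06 s
t_ret = A_ann·L/Q = 15.49 s
t_cycle = t_ext + t_ret

t ≈ 35.5 s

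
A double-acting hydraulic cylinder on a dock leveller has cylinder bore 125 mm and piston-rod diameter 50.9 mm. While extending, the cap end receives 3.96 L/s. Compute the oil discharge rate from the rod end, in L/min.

Cap-side area A_cap = π/4 × (125 mm)² = 12270 mm^2
Rod-side annular area A_ann = π/4 × (125² − 50.9²) = 10240 mm^2
Piston speed v = Q_in/A_cap; rod-end outflow Q_out = v × A_ann = Q_in × A_ann/A_cap.

Q_out ≈ 198 L/min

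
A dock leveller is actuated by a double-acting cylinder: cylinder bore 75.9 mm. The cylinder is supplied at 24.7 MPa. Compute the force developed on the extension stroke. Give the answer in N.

F ≈ 1.12e5 N

Cap-side area A_cap = π/4 × (75.9 mm)² = 4525 mm^2
F = P × A_cap = 24.7 MPa × A_cap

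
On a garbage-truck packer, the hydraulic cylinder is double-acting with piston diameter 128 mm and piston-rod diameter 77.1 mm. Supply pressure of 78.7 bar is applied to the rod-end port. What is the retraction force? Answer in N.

Rod-side annular area A_ann = π/4 × (128² − 77.1²) = 8199 mm^2
On retraction the pressure acts on the annular area (bore minus rod).
F = P × A_ann

F ≈ 64500 N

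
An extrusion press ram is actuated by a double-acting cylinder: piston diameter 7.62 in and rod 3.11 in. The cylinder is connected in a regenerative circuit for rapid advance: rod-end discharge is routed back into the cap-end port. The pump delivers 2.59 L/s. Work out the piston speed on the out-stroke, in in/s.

In regeneration the rod-end outflow joins the pump flow into the cap end, so the net volume the pump must supply per unit advance equals the rod cross-section area.
Rod cross-section A_rod = π/4 × (3.11 in)² = 7.596 in^2
v = Q_pump / A_rod

v ≈ 20.8 in/s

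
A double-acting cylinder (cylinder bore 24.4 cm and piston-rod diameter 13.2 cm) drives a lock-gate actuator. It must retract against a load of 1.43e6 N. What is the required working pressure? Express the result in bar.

P ≈ 432 bar

Rod-side annular area A_ann = π/4 × (24.4² − 13.2²) = 330.7 cm^2
Retraction: pressure acts on the annular area.
P = F / A = 1.43e6 N / A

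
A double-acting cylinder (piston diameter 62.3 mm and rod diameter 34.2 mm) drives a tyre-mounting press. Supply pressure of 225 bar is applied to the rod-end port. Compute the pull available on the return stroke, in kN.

F ≈ 47.9 kN

Rod-side annular area A_ann = π/4 × (62.3² − 34.2²) = 2130 mm^2
On retraction the pressure acts on the annular area (bore minus rod).
F = P × A_ann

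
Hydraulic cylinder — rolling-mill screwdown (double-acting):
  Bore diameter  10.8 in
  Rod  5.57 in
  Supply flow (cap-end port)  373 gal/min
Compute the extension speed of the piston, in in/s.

v ≈ 15.7 in/s

Cap-side area A_cap = π/4 × (10.8 in)² = 91.61 in^2
v = Q / A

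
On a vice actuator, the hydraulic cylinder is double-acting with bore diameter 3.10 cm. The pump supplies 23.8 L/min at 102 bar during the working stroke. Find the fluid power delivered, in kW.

W ≈ 4.05 kW

Hydraulic power = P × Q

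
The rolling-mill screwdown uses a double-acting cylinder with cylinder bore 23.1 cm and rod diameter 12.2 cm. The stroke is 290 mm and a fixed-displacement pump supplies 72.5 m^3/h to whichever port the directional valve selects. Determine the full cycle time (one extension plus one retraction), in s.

Cap-side area A_cap = π/4 × (23.1 cm)² = 419.1 cm^2
Rod-side annular area A_ann = π/4 × (23.1² − 12.2²) = 302.2 cm^2
t_ext = A_cap·L/Q = 0.6035 s
t_ret = A_ann·L/Q = 0.4352 s
t_cycle = t_ext + t_ret

t ≈ 1.04 s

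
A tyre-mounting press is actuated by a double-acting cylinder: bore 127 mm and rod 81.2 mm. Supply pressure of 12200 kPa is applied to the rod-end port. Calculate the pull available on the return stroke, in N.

Rod-side annular area A_ann = π/4 × (127² − 81.2²) = 7489 mm^2
On retraction the pressure acts on the annular area (bore minus rod).
F = P × A_ann

F ≈ 91400 N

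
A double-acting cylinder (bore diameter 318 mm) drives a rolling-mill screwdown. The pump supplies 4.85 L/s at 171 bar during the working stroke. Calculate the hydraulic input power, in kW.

Hydraulic power = P × Q

W ≈ 82.9 kW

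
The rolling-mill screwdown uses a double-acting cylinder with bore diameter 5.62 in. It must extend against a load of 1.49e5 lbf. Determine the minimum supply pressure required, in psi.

Cap-side area A_cap = π/4 × (5.62 in)² = 24.81 in^2
P = F / A = 1.49e5 lbf / A

P ≈ 6010 psi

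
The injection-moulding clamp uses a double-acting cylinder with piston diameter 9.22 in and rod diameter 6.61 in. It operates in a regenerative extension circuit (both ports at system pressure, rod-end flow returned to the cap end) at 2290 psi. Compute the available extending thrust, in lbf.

With equal pressure on both faces, forces on the annular region cancel; the net push is pressure × rod cross-section.
Rod cross-section A_rod = π/4 × (6.61 in)² = 34.32 in^2
F = P × A_rod

F ≈ 78600 lbf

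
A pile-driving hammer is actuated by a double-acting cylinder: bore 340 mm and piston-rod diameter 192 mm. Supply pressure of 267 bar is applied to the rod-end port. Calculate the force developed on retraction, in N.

Rod-side annular area A_ann = π/4 × (340² − 192²) = 61840 mm^2
On retraction the pressure acts on the annular area (bore minus rod).
F = P × A_ann

F ≈ 1.65e6 N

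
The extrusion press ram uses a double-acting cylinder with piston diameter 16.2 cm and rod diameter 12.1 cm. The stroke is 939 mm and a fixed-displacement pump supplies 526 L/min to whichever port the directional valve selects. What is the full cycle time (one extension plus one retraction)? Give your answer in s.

Cap-side area A_cap = π/4 × (16.2 cm)² = 206.1 cm^2
Rod-side annular area A_ann = π/4 × (16.2² − 12.1²) = 91.13 cm^2
t_ext = A_cap·L/Q = 2.208 s
t_ret = A_ann·L/Q = 0.9761 s
t_cycle = t_ext + t_ret

t ≈ 3.18 s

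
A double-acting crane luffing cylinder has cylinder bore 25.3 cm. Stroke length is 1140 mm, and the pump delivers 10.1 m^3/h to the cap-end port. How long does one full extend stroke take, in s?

t ≈ 20.4 s

Cap-side area A_cap = π/4 × (25.3 cm)² = 502.7 cm^2
Swept volume V = A × L; t = V / Q = A·L / Q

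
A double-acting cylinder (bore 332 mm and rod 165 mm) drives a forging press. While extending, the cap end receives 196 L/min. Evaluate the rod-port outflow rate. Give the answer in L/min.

Q_out ≈ 148 L/min

Cap-side area A_cap = π/4 × (332 mm)² = 86570 mm^2
Rod-side annular area A_ann = π/4 × (332² − 165²) = 65190 mm^2
Piston speed v = Q_in/A_cap; rod-end outflow Q_out = v × A_ann = Q_in × A_ann/A_cap.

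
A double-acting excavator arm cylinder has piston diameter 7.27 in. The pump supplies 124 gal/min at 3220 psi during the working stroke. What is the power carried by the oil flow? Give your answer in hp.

W ≈ 233 hp

Hydraulic power = P × Q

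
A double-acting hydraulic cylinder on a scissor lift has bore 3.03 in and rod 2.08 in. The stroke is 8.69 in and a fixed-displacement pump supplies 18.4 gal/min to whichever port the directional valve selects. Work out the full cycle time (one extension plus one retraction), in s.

Cap-side area A_cap = π/4 × (3.03 in)² = 7.211 in^2
Rod-side annular area A_ann = π/4 × (3.03² − 2.08²) = 3.813 in^2
t_ext = A_cap·L/Q = 0.8845 s
t_ret = A_ann·L/Q = 0.4677 s
t_cycle = t_ext + t_ret

t ≈ 1.35 s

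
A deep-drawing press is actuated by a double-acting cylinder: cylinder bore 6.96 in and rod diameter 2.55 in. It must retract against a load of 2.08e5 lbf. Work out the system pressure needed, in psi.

Rod-side annular area A_ann = π/4 × (6.96² − 2.55²) = 32.94 in^2
Retraction: pressure acts on the annular area.
P = F / A = 2.08e5 lbf / A

P ≈ 6310 psi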